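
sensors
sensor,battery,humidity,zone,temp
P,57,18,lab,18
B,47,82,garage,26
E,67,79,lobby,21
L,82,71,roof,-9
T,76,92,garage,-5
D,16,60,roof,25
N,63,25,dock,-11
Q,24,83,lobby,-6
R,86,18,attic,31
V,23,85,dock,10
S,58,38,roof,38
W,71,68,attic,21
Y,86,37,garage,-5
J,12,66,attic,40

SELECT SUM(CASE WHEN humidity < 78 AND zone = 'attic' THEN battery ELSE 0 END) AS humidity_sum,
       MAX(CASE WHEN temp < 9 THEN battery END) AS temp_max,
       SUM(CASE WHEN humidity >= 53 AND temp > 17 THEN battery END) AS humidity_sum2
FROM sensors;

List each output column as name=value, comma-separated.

humidity_sum=169, temp_max=86, humidity_sum2=213

[humidity_sum: humidity < 78 AND zone = 'attic']
sensor=P: ✗
sensor=B: ✗
sensor=E: ✗
sensor=L: ✗
sensor=T: ✗
sensor=D: ✗
sensor=N: ✗
sensor=Q: ✗
sensor=R: ✓ → 86
sensor=V: ✗
sensor=S: ✗
sensor=W: ✓ → 71
sensor=Y: ✗
sensor=J: ✓ → 12
humidity_sum = 86 + 71 + 12 = 169
—
[temp_max: temp < 9]
sensor=P: ✗
sensor=B: ✗
sensor=E: ✗
sensor=L: ✓ → 82
sensor=T: ✓ → 76
sensor=D: ✗
sensor=N: ✓ → 63
sensor=Q: ✓ → 24
sensor=R: ✗
sensor=V: ✗
sensor=S: ✗
sensor=W: ✗
sensor=Y: ✓ → 86
sensor=J: ✗
temp_max = MAX(82, 76, 63, 24, 86) = 86
—
[humidity_sum2: humidity >= 53 AND temp > 17]
sensor=P: ✗
sensor=B: ✓ → 47
sensor=E: ✓ → 67
sensor=L: ✗
sensor=T: ✗
sensor=D: ✓ → 16
sensor=N: ✗
sensor=Q: ✗
sensor=R: ✗
sensor=V: ✗
sensor=S: ✗
sensor=W: ✓ → 71
sensor=Y: ✗
sensor=J: ✓ → 12
humidity_sum2 = 47 + 67 + 16 + 71 + 12 = 213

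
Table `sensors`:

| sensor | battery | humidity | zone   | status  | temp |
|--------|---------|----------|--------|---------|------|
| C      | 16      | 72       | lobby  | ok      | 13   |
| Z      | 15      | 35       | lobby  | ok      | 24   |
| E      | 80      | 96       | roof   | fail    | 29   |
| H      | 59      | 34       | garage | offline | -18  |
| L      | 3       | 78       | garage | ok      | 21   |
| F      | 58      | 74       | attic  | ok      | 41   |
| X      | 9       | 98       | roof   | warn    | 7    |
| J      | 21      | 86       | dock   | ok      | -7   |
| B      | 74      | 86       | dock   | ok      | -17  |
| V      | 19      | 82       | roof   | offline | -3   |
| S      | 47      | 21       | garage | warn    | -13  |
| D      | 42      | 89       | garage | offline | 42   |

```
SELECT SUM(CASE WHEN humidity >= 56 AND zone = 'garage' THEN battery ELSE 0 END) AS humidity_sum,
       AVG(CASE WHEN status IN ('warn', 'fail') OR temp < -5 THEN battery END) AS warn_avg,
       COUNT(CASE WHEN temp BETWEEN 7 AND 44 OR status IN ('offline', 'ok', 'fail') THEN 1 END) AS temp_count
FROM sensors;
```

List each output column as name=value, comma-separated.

[humidity_sum: humidity >= 56 AND zone = 'garage']
sensor=C: ✗
sensor=Z: ✗
sensor=E: ✗
sensor=H: ✗
sensor=L: ✓ → 3
sensor=F: ✗
sensor=X: ✗
sensor=J: ✗
sensor=B: ✗
sensor=V: ✗
sensor=S: ✗
sensor=D: ✓ → 42
humidity_sum = 3 + 42 = 45
—
[warn_avg: status IN ('warn', 'fail') OR temp < -5]
sensor=C: ✗
sensor=Z: ✗
sensor=E: ✓ → 80
sensor=H: ✓ → 59
sensor=L: ✗
sensor=F: ✗
sensor=X: ✓ → 9
sensor=J: ✓ → 21
sensor=B: ✓ → 74
sensor=V: ✗
sensor=S: ✓ → 47
sensor=D: ✗
warn_avg = (80 + 59 + 9 + 21 + 74 + 47) / 6 = 48.3333333333
—
[temp_count: temp BETWEEN 7 AND 44 OR status IN ('offline', 'ok', 'fail')]
sensor=C: ✓ → 1
sensor=Z: ✓ → 1
sensor=E: ✓ → 1
sensor=H: ✓ → 1
sensor=L: ✓ → 1
sensor=F: ✓ → 1
sensor=X: ✓ → 1
sensor=J: ✓ → 1
sensor=B: ✓ → 1
sensor=V: ✓ → 1
sensor=S: ✗
sensor=D: ✓ → 1
temp_count = COUNT(1, 1, 1, 1, 1, 1, 1, 1, 1, 1, 1) = 11

humidity_sum=45, warn_avg=48.3333333333, temp_count=11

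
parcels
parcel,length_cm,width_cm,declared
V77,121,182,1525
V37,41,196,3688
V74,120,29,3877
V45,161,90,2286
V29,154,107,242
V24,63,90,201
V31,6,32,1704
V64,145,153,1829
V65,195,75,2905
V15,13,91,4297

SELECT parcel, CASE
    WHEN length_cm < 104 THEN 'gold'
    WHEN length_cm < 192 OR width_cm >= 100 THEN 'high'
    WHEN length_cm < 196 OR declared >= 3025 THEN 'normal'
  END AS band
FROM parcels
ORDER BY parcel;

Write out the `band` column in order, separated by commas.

gold, gold, high, gold, gold, high, high, normal, high, high

parcel=V15: length_cm < 104 → gold
parcel=V24: length_cm < 104 → gold
parcel=V29: length_cm < 192 OR width_cm >= 100 → high
parcel=V31: length_cm < 104 → gold
parcel=V37: length_cm < 104 → gold
parcel=V45: length_cm < 192 OR width_cm >= 100 → high
parcel=V64: length_cm < 192 OR width_cm >= 100 → high
parcel=V65: length_cm < 196 OR declared >= 3025 → normal
parcel=V74: length_cm < 192 OR width_cm >= 100 → high
parcel=V77: length_cm < 192 OR width_cm >= 100 → high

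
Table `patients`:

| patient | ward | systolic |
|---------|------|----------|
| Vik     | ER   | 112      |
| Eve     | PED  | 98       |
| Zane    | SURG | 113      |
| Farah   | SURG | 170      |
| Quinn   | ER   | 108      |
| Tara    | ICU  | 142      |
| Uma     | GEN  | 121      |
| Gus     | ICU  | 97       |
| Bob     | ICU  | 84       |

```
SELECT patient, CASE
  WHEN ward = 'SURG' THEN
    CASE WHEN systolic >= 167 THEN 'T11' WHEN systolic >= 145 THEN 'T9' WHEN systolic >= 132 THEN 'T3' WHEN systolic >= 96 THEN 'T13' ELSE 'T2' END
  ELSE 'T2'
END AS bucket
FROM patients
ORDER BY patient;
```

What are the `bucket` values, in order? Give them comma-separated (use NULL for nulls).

T2, T2, T11, T2, T2, T2, T2, T2, T13

patient=Bob: ward='ICU' → outer ELSE → T2
patient=Eve: ward='PED' → outer ELSE → T2
patient=Farah: ward='SURG' → inner[systolic >= 167] → T11
patient=Gus: ward='ICU' → outer ELSE → T2
patient=Quinn: ward='ER' → outer ELSE → T2
patient=Tara: ward='ICU' → outer ELSE → T2
patient=Uma: ward='GEN' → outer ELSE → T2
patient=Vik: ward='ER' → outer ELSE → T2
patient=Zane: ward='SURG' → inner[systolic >= 96] → T13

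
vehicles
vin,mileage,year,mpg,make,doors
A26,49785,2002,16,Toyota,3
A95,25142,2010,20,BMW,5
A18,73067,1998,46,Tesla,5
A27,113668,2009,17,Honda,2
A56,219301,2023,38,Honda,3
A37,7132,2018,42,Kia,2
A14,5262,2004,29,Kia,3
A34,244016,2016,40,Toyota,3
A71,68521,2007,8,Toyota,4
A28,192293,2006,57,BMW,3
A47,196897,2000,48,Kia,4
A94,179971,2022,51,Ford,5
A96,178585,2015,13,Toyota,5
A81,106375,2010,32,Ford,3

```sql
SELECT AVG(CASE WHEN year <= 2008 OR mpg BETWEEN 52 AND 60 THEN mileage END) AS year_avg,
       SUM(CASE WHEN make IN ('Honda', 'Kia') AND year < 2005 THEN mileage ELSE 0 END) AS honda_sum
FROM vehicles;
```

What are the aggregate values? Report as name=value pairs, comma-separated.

[year_avg: year <= 2008 OR mpg BETWEEN 52 AND 60]
vin=A26: ✓ → 49785
vin=A95: ✗
vin=A18: ✓ → 73067
vin=A27: ✗
vin=A56: ✗
vin=A37: ✗
vin=A14: ✓ → 5262
vin=A34: ✗
vin=A71: ✓ → 68521
vin=A28: ✓ → 192293
vin=A47: ✓ → 196897
vin=A94: ✗
vin=A96: ✗
vin=A81: ✗
year_avg = (49785 + 73067 + 5262 + 68521 + 192293 + 196897) / 6 = 97637.5
—
[honda_sum: make IN ('Honda', 'Kia') AND year < 2005]
vin=A26: ✗
vin=A95: ✗
vin=A18: ✗
vin=A27: ✗
vin=A56: ✗
vin=A37: ✗
vin=A14: ✓ → 5262
vin=A34: ✗
vin=A71: ✗
vin=A28: ✗
vin=A47: ✓ → 196897
vin=A94: ✗
vin=A96: ✗
vin=A81: ✗
honda_sum = 5262 + 196897 = 202159

year_avg=97637.5, honda_sum=202159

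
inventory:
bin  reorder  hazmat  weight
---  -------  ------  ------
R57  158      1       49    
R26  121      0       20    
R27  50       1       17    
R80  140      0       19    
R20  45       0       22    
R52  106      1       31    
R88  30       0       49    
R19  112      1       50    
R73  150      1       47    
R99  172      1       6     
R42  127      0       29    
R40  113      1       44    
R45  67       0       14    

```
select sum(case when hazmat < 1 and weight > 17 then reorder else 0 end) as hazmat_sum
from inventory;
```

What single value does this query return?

463

bin=R57: ✗
bin=R26: ✓ → 121
bin=R27: ✗
bin=R80: ✓ → 140
bin=R20: ✓ → 45
bin=R52: ✗
bin=R88: ✓ → 30
bin=R19: ✗
bin=R73: ✗
bin=R99: ✗
bin=R42: ✓ → 127
bin=R40: ✗
bin=R45: ✗
hazmat_sum = 121 + 140 + 45 + 30 + 127 = 463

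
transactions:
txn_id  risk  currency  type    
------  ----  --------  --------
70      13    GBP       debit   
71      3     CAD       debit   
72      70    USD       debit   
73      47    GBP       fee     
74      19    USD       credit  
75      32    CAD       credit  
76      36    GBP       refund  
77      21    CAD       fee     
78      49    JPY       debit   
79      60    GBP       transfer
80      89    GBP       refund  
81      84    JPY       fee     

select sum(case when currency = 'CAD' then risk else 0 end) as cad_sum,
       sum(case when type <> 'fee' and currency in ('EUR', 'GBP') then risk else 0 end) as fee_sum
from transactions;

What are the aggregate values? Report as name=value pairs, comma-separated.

cad_sum=56, fee_sum=198

[cad_sum: currency = 'CAD']
txn_id=70: ✗
txn_id=71: ✓ → 3
txn_id=72: ✗
txn_id=73: ✗
txn_id=74: ✗
txn_id=75: ✓ → 32
txn_id=76: ✗
txn_id=77: ✓ → 21
txn_id=78: ✗
txn_id=79: ✗
txn_id=80: ✗
txn_id=81: ✗
cad_sum = 3 + 32 + 21 = 56
—
[fee_sum: type <> 'fee' and currency in ('EUR', 'GBP')]
txn_id=70: ✓ → 13
txn_id=71: ✗
txn_id=72: ✗
txn_id=73: ✗
txn_id=74: ✗
txn_id=75: ✗
txn_id=76: ✓ → 36
txn_id=77: ✗
txn_id=78: ✗
txn_id=79: ✓ → 60
txn_id=80: ✓ → 89
txn_id=81: ✗
fee_sum = 13 + 36 + 60 + 89 = 198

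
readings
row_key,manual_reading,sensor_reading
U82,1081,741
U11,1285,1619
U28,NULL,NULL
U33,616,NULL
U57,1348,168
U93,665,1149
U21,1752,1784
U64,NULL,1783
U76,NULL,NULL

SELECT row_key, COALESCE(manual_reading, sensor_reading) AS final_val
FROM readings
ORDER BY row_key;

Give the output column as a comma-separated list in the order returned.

row_key=U11: manual_reading=1285 → 1285
row_key=U21: manual_reading=1752 → 1752
row_key=U28: manual_reading=NULL, sensor_reading=NULL (all NULL) → NULL
row_key=U33: manual_reading=616 → 616
row_key=U57: manual_reading=1348 → 1348
row_key=U64: manual_reading=NULL, sensor_reading=1783 → 1783
row_key=U76: manual_reading=NULL, sensor_reading=NULL (all NULL) → NULL
row_key=U82: manual_reading=1081 → 1081
row_key=U93: manual_reading=665 → 665

1285, 1752, NULL, 616, 1348, 1783, NULL, 1081, 665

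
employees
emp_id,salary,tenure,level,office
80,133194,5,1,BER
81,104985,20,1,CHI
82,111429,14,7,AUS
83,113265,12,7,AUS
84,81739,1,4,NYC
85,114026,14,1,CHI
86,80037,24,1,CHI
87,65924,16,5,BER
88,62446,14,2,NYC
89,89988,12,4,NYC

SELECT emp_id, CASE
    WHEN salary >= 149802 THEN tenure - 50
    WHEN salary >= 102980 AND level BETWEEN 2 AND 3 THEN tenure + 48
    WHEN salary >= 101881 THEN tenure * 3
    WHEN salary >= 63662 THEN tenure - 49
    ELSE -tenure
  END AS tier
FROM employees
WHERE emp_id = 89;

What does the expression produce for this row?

-37

emp_id = 89: salary=89988, tenure=12, level=4, office=NYC.
salary >= 149802 → false
salary >= 102980 AND level BETWEEN 2 AND 3 → false
salary >= 101881 → false
salary >= 63662 → true → -37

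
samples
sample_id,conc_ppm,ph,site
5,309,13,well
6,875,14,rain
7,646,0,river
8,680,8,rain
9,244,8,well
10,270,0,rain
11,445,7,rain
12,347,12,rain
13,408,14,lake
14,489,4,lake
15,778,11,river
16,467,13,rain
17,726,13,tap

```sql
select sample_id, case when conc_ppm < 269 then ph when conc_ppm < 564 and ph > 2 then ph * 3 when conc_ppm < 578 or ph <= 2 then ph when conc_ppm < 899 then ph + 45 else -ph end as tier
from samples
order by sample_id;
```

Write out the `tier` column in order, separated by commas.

sample_id=5: conc_ppm < 564 and ph > 2 → 39
sample_id=6: conc_ppm < 899 → 59
sample_id=7: conc_ppm < 578 or ph <= 2 → 0
sample_id=8: conc_ppm < 899 → 53
sample_id=9: conc_ppm < 269 → 8
sample_id=10: conc_ppm < 578 or ph <= 2 → 0
sample_id=11: conc_ppm < 564 and ph > 2 → 21
sample_id=12: conc_ppm < 564 and ph > 2 → 36
sample_id=13: conc_ppm < 564 and ph > 2 → 42
sample_id=14: conc_ppm < 564 and ph > 2 → 12
sample_id=15: conc_ppm < 899 → 56
sample_id=16: conc_ppm < 564 and ph > 2 → 39
sample_id=17: conc_ppm < 899 → 58

39, 59, 0, 53, 8, 0, 21, 36, 42, 12, 56, 39, 58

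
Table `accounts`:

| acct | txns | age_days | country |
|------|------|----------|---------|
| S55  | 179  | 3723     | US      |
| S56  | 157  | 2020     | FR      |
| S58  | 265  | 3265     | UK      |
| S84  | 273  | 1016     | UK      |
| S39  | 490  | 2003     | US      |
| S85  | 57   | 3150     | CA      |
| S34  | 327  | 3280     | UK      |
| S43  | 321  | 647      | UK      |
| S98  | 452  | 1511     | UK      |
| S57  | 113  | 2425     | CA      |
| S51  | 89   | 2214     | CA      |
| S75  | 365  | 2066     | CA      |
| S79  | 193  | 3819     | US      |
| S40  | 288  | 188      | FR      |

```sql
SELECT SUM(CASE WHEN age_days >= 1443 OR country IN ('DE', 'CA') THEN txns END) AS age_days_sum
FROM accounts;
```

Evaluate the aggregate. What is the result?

acct=S55: ✓ → 179
acct=S56: ✓ → 157
acct=S58: ✓ → 265
acct=S84: ✗
acct=S39: ✓ → 490
acct=S85: ✓ → 57
acct=S34: ✓ → 327
acct=S43: ✗
acct=S98: ✓ → 452
acct=S57: ✓ → 113
acct=S51: ✓ → 89
acct=S75: ✓ → 365
acct=S79: ✓ → 193
acct=S40: ✗
age_days_sum = 179 + 157 + 265 + 490 + 57 + 327 + 452 + 113 + 89 + 365 + 193 = 2687

2687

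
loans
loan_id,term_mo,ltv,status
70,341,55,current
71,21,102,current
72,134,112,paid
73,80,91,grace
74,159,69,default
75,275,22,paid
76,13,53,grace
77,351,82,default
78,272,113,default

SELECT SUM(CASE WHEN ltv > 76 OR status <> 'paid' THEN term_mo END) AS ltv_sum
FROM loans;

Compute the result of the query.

loan_id=70: ✓ → 341
loan_id=71: ✓ → 21
loan_id=72: ✓ → 134
loan_id=73: ✓ → 80
loan_id=74: ✓ → 159
loan_id=75: ✗
loan_id=76: ✓ → 13
loan_id=77: ✓ → 351
loan_id=78: ✓ → 272
ltv_sum = 341 + 21 + 134 + 80 + 159 + 13 + 351 + 272 = 1371

1371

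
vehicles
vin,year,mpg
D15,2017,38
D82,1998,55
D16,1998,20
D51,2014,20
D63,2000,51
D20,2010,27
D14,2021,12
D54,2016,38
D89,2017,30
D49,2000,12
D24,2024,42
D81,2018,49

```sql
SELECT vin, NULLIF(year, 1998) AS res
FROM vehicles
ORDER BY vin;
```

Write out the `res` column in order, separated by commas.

2021, 2017, NULL, 2010, 2024, 2000, 2014, 2016, 2000, 2018, NULL, 2017

vin=D14: year=2021 vs 1998: differ → 2021
vin=D15: year=2017 vs 1998: differ → 2017
vin=D16: year=1998 vs 1998: equal → NULL
vin=D20: year=2010 vs 1998: differ → 2010
vin=D24: year=2024 vs 1998: differ → 2024
vin=D49: year=2000 vs 1998: differ → 2000
vin=D51: year=2014 vs 1998: differ → 2014
vin=D54: year=2016 vs 1998: differ → 2016
vin=D63: year=2000 vs 1998: differ → 2000
vin=D81: year=2018 vs 1998: differ → 2018
vin=D82: year=1998 vs 1998: equal → NULL
vin=D89: year=2017 vs 1998: differ → 2017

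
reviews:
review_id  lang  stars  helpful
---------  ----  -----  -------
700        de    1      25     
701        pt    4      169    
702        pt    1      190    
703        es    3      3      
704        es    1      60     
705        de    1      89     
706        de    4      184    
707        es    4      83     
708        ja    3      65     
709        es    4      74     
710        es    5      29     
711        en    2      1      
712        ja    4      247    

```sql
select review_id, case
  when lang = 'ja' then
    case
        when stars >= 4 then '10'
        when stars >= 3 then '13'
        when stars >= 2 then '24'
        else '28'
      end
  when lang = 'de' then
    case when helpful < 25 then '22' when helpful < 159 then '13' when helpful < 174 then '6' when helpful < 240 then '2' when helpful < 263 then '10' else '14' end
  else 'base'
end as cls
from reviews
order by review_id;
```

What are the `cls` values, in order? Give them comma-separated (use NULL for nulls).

review_id=700: lang='de' → inner[helpful < 159] → 13
review_id=701: lang='pt' → outer ELSE → base
review_id=702: lang='pt' → outer ELSE → base
review_id=703: lang='es' → outer ELSE → base
review_id=704: lang='es' → outer ELSE → base
review_id=705: lang='de' → inner[helpful < 159] → 13
review_id=706: lang='de' → inner[helpful < 240] → 2
review_id=707: lang='es' → outer ELSE → base
review_id=708: lang='ja' → inner[stars >= 3] → 13
review_id=709: lang='es' → outer ELSE → base
review_id=710: lang='es' → outer ELSE → base
review_id=711: lang='en' → outer ELSE → base
review_id=712: lang='ja' → inner[stars >= 4] → 10

13, base, base, base, base, 13, 2, base, 13, base, base, base, 10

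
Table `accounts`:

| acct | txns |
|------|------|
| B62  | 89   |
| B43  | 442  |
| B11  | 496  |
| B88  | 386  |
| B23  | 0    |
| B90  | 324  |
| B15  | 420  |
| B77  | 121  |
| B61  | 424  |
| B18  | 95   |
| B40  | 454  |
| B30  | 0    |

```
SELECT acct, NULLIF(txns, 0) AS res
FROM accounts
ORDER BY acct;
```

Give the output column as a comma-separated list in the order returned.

acct=B11: txns=496 vs 0: differ → 496
acct=B15: txns=420 vs 0: differ → 420
acct=B18: txns=95 vs 0: differ → 95
acct=B23: txns=0 vs 0: equal → NULL
acct=B30: txns=0 vs 0: equal → NULL
acct=B40: txns=454 vs 0: differ → 454
acct=B43: txns=442 vs 0: differ → 442
acct=B61: txns=424 vs 0: differ → 424
acct=B62: txns=89 vs 0: differ → 89
acct=B77: txns=121 vs 0: differ → 121
acct=B88: txns=386 vs 0: differ → 386
acct=B90: txns=324 vs 0: differ → 324

496, 420, 95, NULL, NULL, 454, 442, 424, 89, 121, 386, 324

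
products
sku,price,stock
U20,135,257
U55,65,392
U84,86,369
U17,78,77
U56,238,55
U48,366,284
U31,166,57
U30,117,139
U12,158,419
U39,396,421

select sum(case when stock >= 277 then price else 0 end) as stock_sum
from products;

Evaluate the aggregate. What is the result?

1071

sku=U20: ✗
sku=U55: ✓ → 65
sku=U84: ✓ → 86
sku=U17: ✗
sku=U56: ✗
sku=U48: ✓ → 366
sku=U31: ✗
sku=U30: ✗
sku=U12: ✓ → 158
sku=U39: ✓ → 396
stock_sum = 65 + 86 + 366 + 158 + 396 = 1071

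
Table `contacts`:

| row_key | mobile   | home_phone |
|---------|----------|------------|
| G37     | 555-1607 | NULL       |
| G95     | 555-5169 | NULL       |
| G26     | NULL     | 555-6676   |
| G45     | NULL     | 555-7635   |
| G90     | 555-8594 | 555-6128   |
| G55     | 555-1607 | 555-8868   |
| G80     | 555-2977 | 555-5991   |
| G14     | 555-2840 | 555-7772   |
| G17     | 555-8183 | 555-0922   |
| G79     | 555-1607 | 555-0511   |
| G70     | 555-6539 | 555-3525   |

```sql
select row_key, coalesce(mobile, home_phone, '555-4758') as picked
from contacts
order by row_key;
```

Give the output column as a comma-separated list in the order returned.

555-2840, 555-8183, 555-6676, 555-1607, 555-7635, 555-1607, 555-6539, 555-1607, 555-2977, 555-8594, 555-5169

row_key=G14: mobile=555-2840 → 555-2840
row_key=G17: mobile=555-8183 → 555-8183
row_key=G26: mobile=NULL, home_phone=555-6676 → 555-6676
row_key=G37: mobile=555-1607 → 555-1607
row_key=G45: mobile=NULL, home_phone=555-7635 → 555-7635
row_key=G55: mobile=555-1607 → 555-1607
row_key=G70: mobile=555-6539 → 555-6539
row_key=G79: mobile=555-1607 → 555-1607
row_key=G80: mobile=555-2977 → 555-2977
row_key=G90: mobile=555-8594 → 555-8594
row_key=G95: mobile=555-5169 → 555-5169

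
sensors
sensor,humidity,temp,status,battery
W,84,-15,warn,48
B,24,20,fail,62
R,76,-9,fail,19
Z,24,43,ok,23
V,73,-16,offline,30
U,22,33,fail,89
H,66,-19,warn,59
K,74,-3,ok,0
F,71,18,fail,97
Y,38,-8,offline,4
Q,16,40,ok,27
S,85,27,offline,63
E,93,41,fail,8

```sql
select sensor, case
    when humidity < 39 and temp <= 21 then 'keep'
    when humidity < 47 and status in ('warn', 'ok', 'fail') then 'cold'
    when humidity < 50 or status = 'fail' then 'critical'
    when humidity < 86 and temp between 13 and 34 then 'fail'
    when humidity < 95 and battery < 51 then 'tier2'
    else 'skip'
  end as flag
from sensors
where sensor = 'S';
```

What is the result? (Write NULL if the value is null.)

sensor = S: humidity=85, temp=27, status=offline, battery=63.
humidity < 39 and temp <= 21 → false
humidity < 47 and status in ('warn', 'ok', 'fail') → false
humidity < 50 or status = 'fail' → false
humidity < 86 and temp between 13 and 34 → true → fail

fail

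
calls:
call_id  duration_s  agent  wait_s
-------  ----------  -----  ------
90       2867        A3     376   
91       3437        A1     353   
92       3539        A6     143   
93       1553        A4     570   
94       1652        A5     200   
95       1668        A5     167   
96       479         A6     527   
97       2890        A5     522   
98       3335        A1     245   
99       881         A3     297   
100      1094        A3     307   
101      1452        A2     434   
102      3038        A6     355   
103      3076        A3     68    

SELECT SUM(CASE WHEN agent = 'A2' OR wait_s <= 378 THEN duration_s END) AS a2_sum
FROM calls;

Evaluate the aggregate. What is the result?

26039

call_id=90: ✓ → 2867
call_id=91: ✓ → 3437
call_id=92: ✓ → 3539
call_id=93: ✗
call_id=94: ✓ → 1652
call_id=95: ✓ → 1668
call_id=96: ✗
call_id=97: ✗
call_id=98: ✓ → 3335
call_id=99: ✓ → 881
call_id=100: ✓ → 1094
call_id=101: ✓ → 1452
call_id=102: ✓ → 3038
call_id=103: ✓ → 3076
a2_sum = 2867 + 3437 + 3539 + 1652 + 1668 + 3335 + 881 + 1094 + 1452 + 3038 + 3076 = 26039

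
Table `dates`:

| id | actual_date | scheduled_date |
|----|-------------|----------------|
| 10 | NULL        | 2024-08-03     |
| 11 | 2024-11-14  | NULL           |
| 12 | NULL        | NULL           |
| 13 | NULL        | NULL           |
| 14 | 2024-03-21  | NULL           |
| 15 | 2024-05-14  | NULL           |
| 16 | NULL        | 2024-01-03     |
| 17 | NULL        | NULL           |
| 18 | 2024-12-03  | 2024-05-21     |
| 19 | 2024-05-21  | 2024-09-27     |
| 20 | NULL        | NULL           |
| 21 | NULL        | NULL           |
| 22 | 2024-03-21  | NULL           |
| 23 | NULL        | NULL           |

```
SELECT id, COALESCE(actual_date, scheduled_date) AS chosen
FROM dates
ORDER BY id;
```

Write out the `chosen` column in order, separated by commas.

id=10: actual_date=NULL, scheduled_date=2024-08-03 → 2024-08-03
id=11: actual_date=2024-11-14 → 2024-11-14
id=12: actual_date=NULL, scheduled_date=NULL (all NULL) → NULL
id=13: actual_date=NULL, scheduled_date=NULL (all NULL) → NULL
id=14: actual_date=2024-03-21 → 2024-03-21
id=15: actual_date=2024-05-14 → 2024-05-14
id=16: actual_date=NULL, scheduled_date=2024-01-03 → 2024-01-03
id=17: actual_date=NULL, scheduled_date=NULL (all NULL) → NULL
id=18: actual_date=2024-12-03 → 2024-12-03
id=19: actual_date=2024-05-21 → 2024-05-21
id=20: actual_date=NULL, scheduled_date=NULL (all NULL) → NULL
id=21: actual_date=NULL, scheduled_date=NULL (all NULL) → NULL
id=22: actual_date=2024-03-21 → 2024-03-21
id=23: actual_date=NULL, scheduled_date=NULL (all NULL) → NULL

2024-08-03, 2024-11-14, NULL, NULL, 2024-03-21, 2024-05-14, 2024-01-03, NULL, 2024-12-03, 2024-05-21, NULL, NULL, 2024-03-21, NULL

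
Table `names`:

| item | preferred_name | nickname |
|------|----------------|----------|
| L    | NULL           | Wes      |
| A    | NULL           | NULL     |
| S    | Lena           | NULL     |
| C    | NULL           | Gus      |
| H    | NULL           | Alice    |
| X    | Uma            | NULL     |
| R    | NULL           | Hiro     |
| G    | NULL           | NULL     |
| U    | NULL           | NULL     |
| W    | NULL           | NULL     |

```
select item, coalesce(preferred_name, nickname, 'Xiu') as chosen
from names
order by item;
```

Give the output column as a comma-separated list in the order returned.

item=A: preferred_name=NULL, nickname=NULL, → literal Xiu → Xiu
item=C: preferred_name=NULL, nickname=Gus → Gus
item=G: preferred_name=NULL, nickname=NULL, → literal Xiu → Xiu
item=H: preferred_name=NULL, nickname=Alice → Alice
item=L: preferred_name=NULL, nickname=Wes → Wes
item=R: preferred_name=NULL, nickname=Hiro → Hiro
item=S: preferred_name=Lena → Lena
item=U: preferred_name=NULL, nickname=NULL, → literal Xiu → Xiu
item=W: preferred_name=NULL, nickname=NULL, → literal Xiu → Xiu
item=X: preferred_name=Uma → Uma

Xiu, Gus, Xiu, Alice, Wes, Hiro, Lena, Xiu, Xiu, Uma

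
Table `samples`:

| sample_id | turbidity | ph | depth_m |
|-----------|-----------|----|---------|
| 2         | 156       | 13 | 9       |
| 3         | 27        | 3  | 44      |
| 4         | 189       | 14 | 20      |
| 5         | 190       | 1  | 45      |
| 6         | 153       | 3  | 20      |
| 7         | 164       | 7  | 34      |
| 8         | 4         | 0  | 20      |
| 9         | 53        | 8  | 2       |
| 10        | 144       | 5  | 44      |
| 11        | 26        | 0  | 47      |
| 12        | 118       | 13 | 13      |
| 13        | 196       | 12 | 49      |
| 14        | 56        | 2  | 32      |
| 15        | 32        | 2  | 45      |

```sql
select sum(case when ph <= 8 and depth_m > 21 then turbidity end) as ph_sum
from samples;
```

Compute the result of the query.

639

sample_id=2: ✗
sample_id=3: ✓ → 27
sample_id=4: ✗
sample_id=5: ✓ → 190
sample_id=6: ✗
sample_id=7: ✓ → 164
sample_id=8: ✗
sample_id=9: ✗
sample_id=10: ✓ → 144
sample_id=11: ✓ → 26
sample_id=12: ✗
sample_id=13: ✗
sample_id=14: ✓ → 56
sample_id=15: ✓ → 32
ph_sum = 27 + 190 + 164 + 144 + 26 + 56 + 32 = 639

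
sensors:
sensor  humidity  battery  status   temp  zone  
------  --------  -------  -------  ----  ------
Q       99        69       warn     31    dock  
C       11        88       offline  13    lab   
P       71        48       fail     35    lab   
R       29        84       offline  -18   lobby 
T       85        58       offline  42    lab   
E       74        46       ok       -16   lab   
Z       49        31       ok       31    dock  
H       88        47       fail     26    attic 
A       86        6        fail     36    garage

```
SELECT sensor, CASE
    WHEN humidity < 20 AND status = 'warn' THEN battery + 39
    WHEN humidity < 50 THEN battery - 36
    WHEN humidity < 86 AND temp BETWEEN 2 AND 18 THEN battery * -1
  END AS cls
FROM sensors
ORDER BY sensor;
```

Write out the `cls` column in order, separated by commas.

sensor=A: (no match → NULL) → NULL
sensor=C: humidity < 50 → 52
sensor=E: (no match → NULL) → NULL
sensor=H: (no match → NULL) → NULL
sensor=P: (no match → NULL) → NULL
sensor=Q: (no match → NULL) → NULL
sensor=R: humidity < 50 → 48
sensor=T: (no match → NULL) → NULL
sensor=Z: humidity < 50 → -5

NULL, 52, NULL, NULL, NULL, NULL, 48, NULL, -5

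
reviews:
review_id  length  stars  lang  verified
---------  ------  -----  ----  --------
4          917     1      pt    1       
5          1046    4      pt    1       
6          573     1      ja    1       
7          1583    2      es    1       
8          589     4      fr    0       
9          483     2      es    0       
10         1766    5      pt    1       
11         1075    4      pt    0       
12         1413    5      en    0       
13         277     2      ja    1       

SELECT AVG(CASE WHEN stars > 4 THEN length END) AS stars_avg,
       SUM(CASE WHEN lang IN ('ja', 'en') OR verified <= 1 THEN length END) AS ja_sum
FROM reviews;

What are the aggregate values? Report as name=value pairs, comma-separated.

[stars_avg: stars > 4]
review_id=4: ✗
review_id=5: ✗
review_id=6: ✗
review_id=7: ✗
review_id=8: ✗
review_id=9: ✗
review_id=10: ✓ → 1766
review_id=11: ✗
review_id=12: ✓ → 1413
review_id=13: ✗
stars_avg = (1766 + 1413) / 2 = 1589.5
—
[ja_sum: lang IN ('ja', 'en') OR verified <= 1]
review_id=4: ✓ → 917
review_id=5: ✓ → 1046
review_id=6: ✓ → 573
review_id=7: ✓ → 1583
review_id=8: ✓ → 589
review_id=9: ✓ → 483
review_id=10: ✓ → 1766
review_id=11: ✓ → 1075
review_id=12: ✓ → 1413
review_id=13: ✓ → 277
ja_sum = 917 + 1046 + 573 + 1583 + 589 + 483 + 1766 + 1075 + 1413 + 277 = 9722

stars_avg=1589.5, ja_sum=9722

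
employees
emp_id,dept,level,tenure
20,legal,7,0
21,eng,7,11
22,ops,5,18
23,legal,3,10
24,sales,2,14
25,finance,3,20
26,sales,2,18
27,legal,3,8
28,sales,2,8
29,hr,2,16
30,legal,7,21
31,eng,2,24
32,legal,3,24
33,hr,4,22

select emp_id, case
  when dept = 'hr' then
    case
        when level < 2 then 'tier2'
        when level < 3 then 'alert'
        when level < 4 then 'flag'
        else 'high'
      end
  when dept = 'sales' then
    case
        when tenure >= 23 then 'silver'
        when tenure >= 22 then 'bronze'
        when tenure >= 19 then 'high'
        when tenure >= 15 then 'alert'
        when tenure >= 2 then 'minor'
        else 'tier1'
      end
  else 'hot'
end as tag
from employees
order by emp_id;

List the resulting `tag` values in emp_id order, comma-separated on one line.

hot, hot, hot, hot, minor, hot, alert, hot, minor, alert, hot, hot, hot, high

emp_id=20: dept='legal' → outer ELSE → hot
emp_id=21: dept='eng' → outer ELSE → hot
emp_id=22: dept='ops' → outer ELSE → hot
emp_id=23: dept='legal' → outer ELSE → hot
emp_id=24: dept='sales' → inner[tenure >= 2] → minor
emp_id=25: dept='finance' → outer ELSE → hot
emp_id=26: dept='sales' → inner[tenure >= 15] → alert
emp_id=27: dept='legal' → outer ELSE → hot
emp_id=28: dept='sales' → inner[tenure >= 2] → minor
emp_id=29: dept='hr' → inner[level < 3] → alert
emp_id=30: dept='legal' → outer ELSE → hot
emp_id=31: dept='eng' → outer ELSE → hot
emp_id=32: dept='legal' → outer ELSE → hot
emp_id=33: dept='hr' → inner[ELSE] → high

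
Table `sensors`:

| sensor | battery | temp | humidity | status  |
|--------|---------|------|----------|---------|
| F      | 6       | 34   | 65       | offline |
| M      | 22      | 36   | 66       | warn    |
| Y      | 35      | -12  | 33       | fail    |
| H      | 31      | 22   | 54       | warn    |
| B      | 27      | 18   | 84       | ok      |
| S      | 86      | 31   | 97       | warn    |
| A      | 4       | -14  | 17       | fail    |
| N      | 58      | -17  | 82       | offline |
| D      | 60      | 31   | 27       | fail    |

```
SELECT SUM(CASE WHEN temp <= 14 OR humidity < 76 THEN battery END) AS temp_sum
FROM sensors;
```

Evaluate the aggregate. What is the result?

sensor=F: ✓ → 6
sensor=M: ✓ → 22
sensor=Y: ✓ → 35
sensor=H: ✓ → 31
sensor=B: ✗
sensor=S: ✗
sensor=A: ✓ → 4
sensor=N: ✓ → 58
sensor=D: ✓ → 60
temp_sum = 6 + 22 + 35 + 31 + 4 + 58 + 60 = 216

216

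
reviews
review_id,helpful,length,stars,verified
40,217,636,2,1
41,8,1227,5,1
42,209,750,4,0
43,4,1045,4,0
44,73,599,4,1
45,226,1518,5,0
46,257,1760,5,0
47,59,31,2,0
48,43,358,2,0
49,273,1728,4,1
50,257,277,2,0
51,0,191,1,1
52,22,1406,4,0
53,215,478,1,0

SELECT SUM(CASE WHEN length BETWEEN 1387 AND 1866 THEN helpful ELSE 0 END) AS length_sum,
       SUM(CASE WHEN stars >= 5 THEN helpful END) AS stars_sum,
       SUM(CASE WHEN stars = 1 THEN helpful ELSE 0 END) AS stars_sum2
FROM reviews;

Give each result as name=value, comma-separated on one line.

length_sum=778, stars_sum=491, stars_sum2=215

[length_sum: length BETWEEN 1387 AND 1866]
review_id=40: ✗
review_id=41: ✗
review_id=42: ✗
review_id=43: ✗
review_id=44: ✗
review_id=45: ✓ → 226
review_id=46: ✓ → 257
review_id=47: ✗
review_id=48: ✗
review_id=49: ✓ → 273
review_id=50: ✗
review_id=51: ✗
review_id=52: ✓ → 22
review_id=53: ✗
length_sum = 226 + 257 + 273 + 22 = 778
—
[stars_sum: stars >= 5]
review_id=40: ✗
review_id=41: ✓ → 8
review_id=42: ✗
review_id=43: ✗
review_id=44: ✗
review_id=45: ✓ → 226
review_id=46: ✓ → 257
review_id=47: ✗
review_id=48: ✗
review_id=49: ✗
review_id=50: ✗
review_id=51: ✗
review_id=52: ✗
review_id=53: ✗
stars_sum = 8 + 226 + 257 = 491
—
[stars_sum2: stars = 1]
review_id=40: ✗
review_id=41: ✗
review_id=42: ✗
review_id=43: ✗
review_id=44: ✗
review_id=45: ✗
review_id=46: ✗
review_id=47: ✗
review_id=48: ✗
review_id=49: ✗
review_id=50: ✗
review_id=51: ✓ → 0
review_id=52: ✗
review_id=53: ✓ → 215
stars_sum2 = 215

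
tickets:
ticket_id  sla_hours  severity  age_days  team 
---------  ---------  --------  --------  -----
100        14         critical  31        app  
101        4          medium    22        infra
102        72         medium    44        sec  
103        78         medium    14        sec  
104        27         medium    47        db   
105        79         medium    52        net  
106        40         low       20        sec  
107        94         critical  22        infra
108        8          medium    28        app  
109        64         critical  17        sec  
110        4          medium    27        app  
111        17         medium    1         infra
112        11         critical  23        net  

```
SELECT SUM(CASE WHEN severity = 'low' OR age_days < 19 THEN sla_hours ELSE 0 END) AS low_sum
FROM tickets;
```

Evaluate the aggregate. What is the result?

199

ticket_id=100: ✗
ticket_id=101: ✗
ticket_id=102: ✗
ticket_id=103: ✓ → 78
ticket_id=104: ✗
ticket_id=105: ✗
ticket_id=106: ✓ → 40
ticket_id=107: ✗
ticket_id=108: ✗
ticket_id=109: ✓ → 64
ticket_id=110: ✗
ticket_id=111: ✓ → 17
ticket_id=112: ✗
low_sum = 78 + 40 + 64 + 17 = 199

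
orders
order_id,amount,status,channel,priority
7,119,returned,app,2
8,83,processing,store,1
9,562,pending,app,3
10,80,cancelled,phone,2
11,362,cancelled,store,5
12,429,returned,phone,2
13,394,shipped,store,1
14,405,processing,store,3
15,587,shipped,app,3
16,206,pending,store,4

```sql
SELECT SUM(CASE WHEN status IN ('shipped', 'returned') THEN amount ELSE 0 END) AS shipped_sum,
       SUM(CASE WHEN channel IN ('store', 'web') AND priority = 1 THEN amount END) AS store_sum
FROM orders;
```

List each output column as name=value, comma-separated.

[shipped_sum: status IN ('shipped', 'returned')]
order_id=7: ✓ → 119
order_id=8: ✗
order_id=9: ✗
order_id=10: ✗
order_id=11: ✗
order_id=12: ✓ → 429
order_id=13: ✓ → 394
order_id=14: ✗
order_id=15: ✓ → 587
order_id=16: ✗
shipped_sum = 119 + 429 + 394 + 587 = 1529
—
[store_sum: channel IN ('store', 'web') AND priority = 1]
order_id=7: ✗
order_id=8: ✓ → 83
order_id=9: ✗
order_id=10: ✗
order_id=11: ✗
order_id=12: ✗
order_id=13: ✓ → 394
order_id=14: ✗
order_id=15: ✗
order_id=16: ✗
store_sum = 83 + 394 = 477

shipped_sum=1529, store_sum=477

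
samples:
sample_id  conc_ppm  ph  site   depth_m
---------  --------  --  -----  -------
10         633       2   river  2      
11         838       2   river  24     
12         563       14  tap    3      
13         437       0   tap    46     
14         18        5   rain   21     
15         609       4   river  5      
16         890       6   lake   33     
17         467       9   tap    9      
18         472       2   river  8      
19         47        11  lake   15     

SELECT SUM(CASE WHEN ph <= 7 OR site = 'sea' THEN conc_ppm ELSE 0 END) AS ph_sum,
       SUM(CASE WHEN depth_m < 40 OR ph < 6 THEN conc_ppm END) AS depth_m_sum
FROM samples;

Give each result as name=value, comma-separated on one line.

[ph_sum: ph <= 7 OR site = 'sea']
sample_id=10: ✓ → 633
sample_id=11: ✓ → 838
sample_id=12: ✗
sample_id=13: ✓ → 437
sample_id=14: ✓ → 18
sample_id=15: ✓ → 609
sample_id=16: ✓ → 890
sample_id=17: ✗
sample_id=18: ✓ → 472
sample_id=19: ✗
ph_sum = 633 + 838 + 437 + 18 + 609 + 890 + 472 = 3897
—
[depth_m_sum: depth_m < 40 OR ph < 6]
sample_id=10: ✓ → 633
sample_id=11: ✓ → 838
sample_id=12: ✓ → 563
sample_id=13: ✓ → 437
sample_id=14: ✓ → 18
sample_id=15: ✓ → 609
sample_id=16: ✓ → 890
sample_id=17: ✓ → 467
sample_id=18: ✓ → 472
sample_id=19: ✓ → 47
depth_m_sum = 633 + 838 + 563 + 437 + 18 + 609 + 890 + 467 + 472 + 47 = 4974

ph_sum=3897, depth_m_sum=4974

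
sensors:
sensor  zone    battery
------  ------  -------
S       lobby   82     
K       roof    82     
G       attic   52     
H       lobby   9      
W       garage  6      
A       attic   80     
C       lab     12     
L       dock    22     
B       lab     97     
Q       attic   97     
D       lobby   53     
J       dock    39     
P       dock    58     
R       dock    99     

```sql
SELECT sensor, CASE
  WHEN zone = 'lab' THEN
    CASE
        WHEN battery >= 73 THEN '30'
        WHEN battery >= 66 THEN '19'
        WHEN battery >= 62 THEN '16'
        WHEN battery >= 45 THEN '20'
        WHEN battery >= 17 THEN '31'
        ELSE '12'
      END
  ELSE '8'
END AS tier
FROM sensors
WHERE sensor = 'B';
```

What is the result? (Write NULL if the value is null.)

30

sensor = B: zone=lab, battery=97.
zone='lab' → inner[battery >= 73] → 30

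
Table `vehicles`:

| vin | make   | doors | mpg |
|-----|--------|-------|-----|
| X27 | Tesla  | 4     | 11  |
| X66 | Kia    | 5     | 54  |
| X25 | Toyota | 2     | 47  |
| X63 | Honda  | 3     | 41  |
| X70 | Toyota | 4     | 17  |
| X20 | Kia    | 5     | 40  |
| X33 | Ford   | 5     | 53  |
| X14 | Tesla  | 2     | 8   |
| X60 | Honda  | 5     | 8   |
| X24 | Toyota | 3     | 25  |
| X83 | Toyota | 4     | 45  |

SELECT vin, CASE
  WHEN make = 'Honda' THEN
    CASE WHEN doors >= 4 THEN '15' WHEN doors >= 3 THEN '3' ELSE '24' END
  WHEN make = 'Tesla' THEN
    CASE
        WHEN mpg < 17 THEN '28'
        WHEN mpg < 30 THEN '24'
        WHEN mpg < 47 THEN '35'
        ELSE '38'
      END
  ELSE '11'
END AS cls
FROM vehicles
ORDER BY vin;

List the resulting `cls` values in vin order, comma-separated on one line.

28, 11, 11, 11, 28, 11, 15, 3, 11, 11, 11

vin=X14: make='Tesla' → inner[mpg < 17] → 28
vin=X20: make='Kia' → outer ELSE → 11
vin=X24: make='Toyota' → outer ELSE → 11
vin=X25: make='Toyota' → outer ELSE → 11
vin=X27: make='Tesla' → inner[mpg < 17] → 28
vin=X33: make='Ford' → outer ELSE → 11
vin=X60: make='Honda' → inner[doors >= 4] → 15
vin=X63: make='Honda' → inner[doors >= 3] → 3
vin=X66: make='Kia' → outer ELSE → 11
vin=X70: make='Toyota' → outer ELSE → 11
vin=X83: make='Toyota' → outer ELSE → 11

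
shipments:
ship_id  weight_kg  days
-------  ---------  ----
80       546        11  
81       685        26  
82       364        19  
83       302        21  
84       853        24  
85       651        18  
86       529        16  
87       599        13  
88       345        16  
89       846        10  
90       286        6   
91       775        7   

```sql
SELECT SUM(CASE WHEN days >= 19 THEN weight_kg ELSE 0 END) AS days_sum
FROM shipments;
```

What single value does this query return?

2204

ship_id=80: ✗
ship_id=81: ✓ → 685
ship_id=82: ✓ → 364
ship_id=83: ✓ → 302
ship_id=84: ✓ → 853
ship_id=85: ✗
ship_id=86: ✗
ship_id=87: ✗
ship_id=88: ✗
ship_id=89: ✗
ship_id=90: ✗
ship_id=91: ✗
days_sum = 685 + 364 + 302 + 853 = 2204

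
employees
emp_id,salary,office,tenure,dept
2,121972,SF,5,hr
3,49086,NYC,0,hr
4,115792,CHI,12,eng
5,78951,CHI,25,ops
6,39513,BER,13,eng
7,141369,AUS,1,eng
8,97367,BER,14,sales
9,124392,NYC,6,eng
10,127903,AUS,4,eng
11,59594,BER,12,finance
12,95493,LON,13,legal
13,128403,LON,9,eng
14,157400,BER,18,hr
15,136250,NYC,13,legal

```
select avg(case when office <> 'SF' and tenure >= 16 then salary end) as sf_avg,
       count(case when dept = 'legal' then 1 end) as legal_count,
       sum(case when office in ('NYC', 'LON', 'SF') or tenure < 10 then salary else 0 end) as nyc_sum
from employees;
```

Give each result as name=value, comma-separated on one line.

[sf_avg: office <> 'SF' and tenure >= 16]
emp_id=2: ✗
emp_id=3: ✗
emp_id=4: ✗
emp_id=5: ✓ → 78951
emp_id=6: ✗
emp_id=7: ✗
emp_id=8: ✗
emp_id=9: ✗
emp_id=10: ✗
emp_id=11: ✗
emp_id=12: ✗
emp_id=13: ✗
emp_id=14: ✓ → 157400
emp_id=15: ✗
sf_avg = (78951 + 157400) / 2 = 118175.5
—
[legal_count: dept = 'legal']
emp_id=2: ✗
emp_id=3: ✗
emp_id=4: ✗
emp_id=5: ✗
emp_id=6: ✗
emp_id=7: ✗
emp_id=8: ✗
emp_id=9: ✗
emp_id=10: ✗
emp_id=11: ✗
emp_id=12: ✓ → 1
emp_id=13: ✗
emp_id=14: ✗
emp_id=15: ✓ → 1
legal_count = COUNT(1, 1) = 2
—
[nyc_sum: office in ('NYC', 'LON', 'SF') or tenure < 10]
emp_id=2: ✓ → 121972
emp_id=3: ✓ → 49086
emp_id=4: ✗
emp_id=5: ✗
emp_id=6: ✗
emp_id=7: ✓ → 141369
emp_id=8: ✗
emp_id=9: ✓ → 124392
emp_id=10: ✓ → 127903
emp_id=11: ✗
emp_id=12: ✓ → 95493
emp_id=13: ✓ → 128403
emp_id=14: ✗
emp_id=15: ✓ → 136250
nyc_sum = 121972 + 49086 + 141369 + 124392 + 127903 + 95493 + 128403 + 136250 = 924868

sf_avg=118175.5, legal_count=2, nyc_sum=924868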